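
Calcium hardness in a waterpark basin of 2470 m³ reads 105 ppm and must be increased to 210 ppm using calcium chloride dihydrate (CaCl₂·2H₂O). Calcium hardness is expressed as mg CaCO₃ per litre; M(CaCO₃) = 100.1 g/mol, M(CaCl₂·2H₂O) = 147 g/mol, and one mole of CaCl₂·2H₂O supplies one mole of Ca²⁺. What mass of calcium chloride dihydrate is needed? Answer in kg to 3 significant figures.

381 kg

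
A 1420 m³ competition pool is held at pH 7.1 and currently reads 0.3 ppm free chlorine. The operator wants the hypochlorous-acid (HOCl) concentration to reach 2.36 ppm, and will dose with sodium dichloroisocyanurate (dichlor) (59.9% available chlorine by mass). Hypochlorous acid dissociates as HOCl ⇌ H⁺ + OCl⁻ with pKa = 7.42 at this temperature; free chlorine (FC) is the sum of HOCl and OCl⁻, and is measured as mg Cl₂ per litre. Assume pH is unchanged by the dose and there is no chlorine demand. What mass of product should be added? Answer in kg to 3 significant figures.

7.56 kg

Volume: 1420 m³ = 1,420,000 L.
[OCl⁻]/[HOCl] = 10^(pH − pKa) = 10^(7.1 − 7.42) = 0.4786; fraction as HOCl = 1/(1 + 0.4786) = 0.6763.
Free chlorine required for 2.36 ppm HOCl: 2.36 / 0.6763 = 3.49 ppm.
FC to add: 3.49 − 0.3 = 3.19 mg/L as Cl₂.
Cl₂ equivalent: 3.19 mg/L × 1,420,000 L = 4529 g.
Product at 59.9% available Cl: 4529 / 0.599 = 7561 g.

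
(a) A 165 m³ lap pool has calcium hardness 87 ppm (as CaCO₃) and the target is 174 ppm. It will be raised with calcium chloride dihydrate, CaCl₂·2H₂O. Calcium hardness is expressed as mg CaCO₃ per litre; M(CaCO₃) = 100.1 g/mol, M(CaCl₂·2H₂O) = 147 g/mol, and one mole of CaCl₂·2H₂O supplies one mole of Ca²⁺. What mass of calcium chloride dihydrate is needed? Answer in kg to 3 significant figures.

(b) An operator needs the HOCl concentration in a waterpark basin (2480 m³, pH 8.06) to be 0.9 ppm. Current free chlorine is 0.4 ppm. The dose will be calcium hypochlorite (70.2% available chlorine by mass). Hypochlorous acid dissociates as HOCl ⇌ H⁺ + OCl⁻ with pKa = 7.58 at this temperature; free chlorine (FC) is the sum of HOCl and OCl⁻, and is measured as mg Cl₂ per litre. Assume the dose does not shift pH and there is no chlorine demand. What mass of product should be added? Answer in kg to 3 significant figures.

(a) 21.1 kg; (b) 11.4 kg

(a) Volume: 165 m³ = 165,000 L.
(a) Hardness to add: (174 − 87) = 87 mg/L as CaCO₃ × 165,000 L = 14,360 g as CaCO₃.
(a) Moles of Ca²⁺ (1 mol Ca²⁺ ≡ 1 mol CaCO₃): 14,360 / 100.1 g/mol = 143.4 mol.
(a) Mass of CaCl₂·2H₂O: 143.4 × 147 = 21,080 g.

(b) Volume: 2480 m³ = 2,480,000 L.
(b) [OCl⁻]/[HOCl] = 10^(pH − pKa) = 10^(8.06 − 7.58) = 3.02; fraction as HOCl = 1/(1 + 3.02) = 0.2488.
(b) Free chlorine required for 0.9 ppm HOCl: 0.9 / 0.2488 = 3.618 ppm.
(b) FC to add: 3.618 − 0.4 = 3.218 mg/L as Cl₂.
(b) Cl₂ equivalent: 3.218 mg/L × 2,480,000 L = 7981 g.
(b) Product at 70.2% available Cl: 7981 / 0.702 = 11,370 g.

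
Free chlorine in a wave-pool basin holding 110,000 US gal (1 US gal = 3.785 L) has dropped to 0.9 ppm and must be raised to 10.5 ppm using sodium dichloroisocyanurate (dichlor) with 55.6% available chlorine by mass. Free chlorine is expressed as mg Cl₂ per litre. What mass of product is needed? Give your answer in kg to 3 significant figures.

7.19 kg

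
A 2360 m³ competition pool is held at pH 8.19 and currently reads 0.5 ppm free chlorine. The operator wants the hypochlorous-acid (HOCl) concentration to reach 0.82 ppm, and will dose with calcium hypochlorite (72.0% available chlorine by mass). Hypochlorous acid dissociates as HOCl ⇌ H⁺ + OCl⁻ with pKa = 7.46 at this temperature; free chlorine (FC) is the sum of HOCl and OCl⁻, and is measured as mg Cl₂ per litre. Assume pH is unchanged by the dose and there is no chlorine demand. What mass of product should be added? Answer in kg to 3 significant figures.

15.5 kg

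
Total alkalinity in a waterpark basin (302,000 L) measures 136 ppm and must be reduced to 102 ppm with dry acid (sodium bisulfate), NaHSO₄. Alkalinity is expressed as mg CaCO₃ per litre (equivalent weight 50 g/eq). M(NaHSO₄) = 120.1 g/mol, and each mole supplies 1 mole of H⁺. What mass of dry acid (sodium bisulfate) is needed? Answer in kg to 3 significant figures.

Alkalinity to neutralize: (136 − 102) = 34 mg/L as CaCO₃ × 302,000 L = 10,270 g as CaCO₃.
Equivalents of H⁺ required: 10,270 ÷ 50 g/eq = 205.4 eq = 205.4 mol NaHSO₄.
Mass of NaHSO₄: 205.4 × 120.1 = 24,660 g.

24.7 kg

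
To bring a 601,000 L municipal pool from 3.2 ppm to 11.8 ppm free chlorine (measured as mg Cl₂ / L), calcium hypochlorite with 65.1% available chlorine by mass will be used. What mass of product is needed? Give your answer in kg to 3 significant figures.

7.94 kg

Chlorine deficit: 11.8 − 3.2 = 8.6 ppm = 8.6 mg/L as Cl₂.
Cl₂ equivalent needed: 8.6 mg/L × 601,000 L = 5,169,000 mg = 5169 g.
Product at 65.1% available chlorine: 5169 / 0.651 = 7939 g.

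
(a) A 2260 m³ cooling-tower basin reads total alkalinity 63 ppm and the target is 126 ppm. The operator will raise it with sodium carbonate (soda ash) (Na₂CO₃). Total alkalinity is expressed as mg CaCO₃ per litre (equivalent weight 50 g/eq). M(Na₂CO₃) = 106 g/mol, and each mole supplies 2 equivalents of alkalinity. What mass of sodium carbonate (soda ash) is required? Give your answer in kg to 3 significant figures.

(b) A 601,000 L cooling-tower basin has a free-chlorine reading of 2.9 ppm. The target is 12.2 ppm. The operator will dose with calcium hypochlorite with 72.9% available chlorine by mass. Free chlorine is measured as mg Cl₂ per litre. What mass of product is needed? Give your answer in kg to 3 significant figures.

(a) Volume: 2260 m³ = 2,260,000 L.
(a) Alkalinity to add: (126 − 63) = 63 mg/L as CaCO₃ × 2,260,000 L = 142,400 g as CaCO₃.
(a) Equivalents: 142,400 g ÷ 50 g/eq = 2848 eq.
(a) Each mole of Na₂CO₃ supplies 2 eq, so 2848 / 2 = 1424 mol.
(a) Mass: 1424 mol × 106 g/mol = 150,900 g.

(b) Chlorine deficit: 12.2 − 2.9 = 9.3 ppm = 9.3 mg/L as Cl₂.
(b) Cl₂ equivalent needed: 9.3 mg/L × 601,000 L = 5,589,000 mg = 5589 g.
(b) Product at 72.9% available chlorine: 5589 / 0.729 = 7667 g.

(a) 151 kg; (b) 7.67 kg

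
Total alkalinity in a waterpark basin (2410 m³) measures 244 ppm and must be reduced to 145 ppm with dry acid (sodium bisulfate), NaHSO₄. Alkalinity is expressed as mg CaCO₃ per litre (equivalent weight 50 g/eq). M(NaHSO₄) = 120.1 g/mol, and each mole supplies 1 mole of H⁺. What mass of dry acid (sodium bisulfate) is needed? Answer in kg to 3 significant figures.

573 kg

Volume: 2410 m³ = 2,410,000 L.
Alkalinity to neutralize: (244 − 145) = 99 mg/L as CaCO₃ × 2,410,000 L = 238,600 g as CaCO₃.
Equivalents of H⁺ required: 238,600 ÷ 50 g/eq = 4772 eq = 4772 mol NaHSO₄.
Mass of NaHSO₄: 4772 × 120.1 = 573,100 g.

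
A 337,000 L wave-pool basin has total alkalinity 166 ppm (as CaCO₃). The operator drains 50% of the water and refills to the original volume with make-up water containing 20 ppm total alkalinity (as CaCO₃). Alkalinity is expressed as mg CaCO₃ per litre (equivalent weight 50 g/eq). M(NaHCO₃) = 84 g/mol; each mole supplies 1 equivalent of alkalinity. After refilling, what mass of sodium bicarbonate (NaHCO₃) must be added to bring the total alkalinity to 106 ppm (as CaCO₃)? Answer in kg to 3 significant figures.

After draining 50% and refilling: 166 × 0.50 + 20 × 0.50 = 93 ppm.
Deficit to target: 106 − 93 = 13 mg/L.
As CaCO₃: 13 mg/L × 337,000 L = 4381 g; ÷ 50 g/eq ÷ 1 = 87.62 mol NaHCO₃.
Mass: 87.62 × 84 = 7360 g.

7.36 kg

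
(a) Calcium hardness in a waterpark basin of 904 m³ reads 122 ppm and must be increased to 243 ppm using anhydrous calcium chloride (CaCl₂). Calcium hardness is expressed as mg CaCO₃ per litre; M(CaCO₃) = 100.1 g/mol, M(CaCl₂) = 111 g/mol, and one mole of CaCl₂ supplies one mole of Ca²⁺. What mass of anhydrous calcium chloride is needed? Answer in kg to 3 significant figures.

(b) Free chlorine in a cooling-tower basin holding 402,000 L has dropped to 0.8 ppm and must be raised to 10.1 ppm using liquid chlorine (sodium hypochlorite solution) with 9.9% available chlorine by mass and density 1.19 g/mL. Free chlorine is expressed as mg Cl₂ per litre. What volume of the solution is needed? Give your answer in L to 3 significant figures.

(a) 121 kg; (b) 31.7 L

(a) Volume: 904 m³ = 904,000 L.
(a) Hardness to add: (243 − 122) = 121 mg/L as CaCO₃ × 904,000 L = 109,400 g as CaCO₃.
(a) Moles of Ca²⁺ (1 mol Ca²⁺ ≡ 1 mol CaCO₃): 109,400 / 100.1 g/mol = 1093 mol.
(a) Mass of CaCl₂: 1093 × 111 = 121,300 g.

(b) Chlorine deficit: 10.1 − 0.8 = 9.3 ppm = 9.3 mg/L as Cl₂.
(b) Cl₂ equivalent needed: 9.3 mg/L × 402,000 L = 3,739,000 mg = 3739 g.
(b) Product at 9.9% available chlorine: 3739 / 0.099 = 37,760 g.
(b) Volume at density 1.19 g/mL: 37,760 g ÷ 1.19 g/mL = 31,730 mL.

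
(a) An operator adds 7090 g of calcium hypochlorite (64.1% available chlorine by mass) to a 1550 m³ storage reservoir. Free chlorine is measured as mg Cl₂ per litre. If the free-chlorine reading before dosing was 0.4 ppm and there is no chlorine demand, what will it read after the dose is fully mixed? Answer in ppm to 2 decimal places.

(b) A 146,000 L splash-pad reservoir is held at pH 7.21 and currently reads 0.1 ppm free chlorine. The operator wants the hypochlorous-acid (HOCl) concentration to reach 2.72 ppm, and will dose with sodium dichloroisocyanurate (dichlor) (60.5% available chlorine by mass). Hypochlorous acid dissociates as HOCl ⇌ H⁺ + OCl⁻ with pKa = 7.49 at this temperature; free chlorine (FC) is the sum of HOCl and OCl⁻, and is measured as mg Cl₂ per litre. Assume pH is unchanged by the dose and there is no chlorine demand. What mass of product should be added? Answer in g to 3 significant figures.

(a) Volume: 1550 m³ = 1,550,000 L.
(a) Available chlorine delivered: 7090 g × 0.641 = 4545 g as Cl₂.
(a) Concentration rise: 4545 g / 1,550,000 L = 2.932 mg/L = 2.93 ppm.
(a) Final FC: 0.4 + 2.93 = 3.33 ppm.

(b) [OCl⁻]/[HOCl] = 10^(pH − pKa) = 10^(7.21 − 7.49) = 0.5248; fraction as HOCl = 1/(1 + 0.5248) = 0.6558.
(b) Free chlorine required for 2.72 ppm HOCl: 2.72 / 0.6558 = 4.147 ppm.
(b) FC to add: 4.147 − 0.1 = 4.047 mg/L as Cl₂.
(b) Cl₂ equivalent: 4.047 mg/L × 146,000 L = 590.9 g.
(b) Product at 60.5% available Cl: 590.9 / 0.605 = 976.7 g.

(a) 3.33 ppm; (b) 977 g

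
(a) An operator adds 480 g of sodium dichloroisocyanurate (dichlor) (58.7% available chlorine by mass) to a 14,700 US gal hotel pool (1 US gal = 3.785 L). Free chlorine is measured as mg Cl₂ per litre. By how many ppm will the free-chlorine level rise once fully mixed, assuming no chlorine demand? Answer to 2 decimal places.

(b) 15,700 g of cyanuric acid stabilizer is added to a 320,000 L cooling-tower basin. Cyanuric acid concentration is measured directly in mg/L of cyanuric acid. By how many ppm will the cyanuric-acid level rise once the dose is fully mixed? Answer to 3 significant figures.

(a) Volume: 14,700 US gal × 3.785 L/gal = 55,640 L.
(a) Available chlorine delivered: 480 g × 0.587 = 281.8 g as Cl₂.
(a) Concentration rise: 281.8 g / 55,640 L = 5.064 mg/L = 5.06 ppm.

(b) Rise: 15,700 g / 320,000 L × 1000 = 49.06 mg/L.

(a) 5.06 ppm; (b) 49.1 ppm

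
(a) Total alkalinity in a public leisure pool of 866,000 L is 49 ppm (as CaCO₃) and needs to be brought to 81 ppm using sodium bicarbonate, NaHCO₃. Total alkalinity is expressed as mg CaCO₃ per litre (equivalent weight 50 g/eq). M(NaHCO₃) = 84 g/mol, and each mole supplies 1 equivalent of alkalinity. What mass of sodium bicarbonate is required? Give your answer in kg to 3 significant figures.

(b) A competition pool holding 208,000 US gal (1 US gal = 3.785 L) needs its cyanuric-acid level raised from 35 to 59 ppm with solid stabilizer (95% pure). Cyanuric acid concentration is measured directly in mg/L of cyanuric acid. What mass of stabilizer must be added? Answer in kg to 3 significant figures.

(a) Alkalinity to add: (81 − 49) = 32 mg/L as CaCO₃ × 866,000 L = 27,710 g as CaCO₃.
(a) Equivalents: 27,710 g ÷ 50 g/eq = 554.2 eq.
(a) NaHCO₃ supplies 1 eq per mole → 554.2 mol.
(a) Mass: 554.2 mol × 84 g/mol = 46,560 g.

(b) Volume: 208,000 US gal × 3.785 L/gal = 787,280 L.
(b) CYA to add: (59 − 35) = 24 mg/L × 787,280 L = 18,890 g cyanuric acid.
(b) At 95% purity: 18,890 / 0.95 = 19,890 g product.

(a) 46.6 kg; (b) 19.9 kg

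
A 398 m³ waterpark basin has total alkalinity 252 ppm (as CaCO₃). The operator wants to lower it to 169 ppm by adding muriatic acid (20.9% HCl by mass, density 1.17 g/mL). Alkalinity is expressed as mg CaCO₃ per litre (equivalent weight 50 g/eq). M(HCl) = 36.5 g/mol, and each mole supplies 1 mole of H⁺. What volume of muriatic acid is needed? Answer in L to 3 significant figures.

Volume: 398 m³ = 398,000 L.
Alkalinity to neutralize: (252 − 169) = 83 mg/L as CaCO₃ × 398,000 L = 33,030 g as CaCO₃.
Equivalents of H⁺ required: 33,030 ÷ 50 g/eq = 660.7 eq = 660.7 mol HCl.
Mass of HCl: 660.7 × 36.5 = 24,110 g.
Mass of 20.9% solution: 24,110 / 0.209 = 115,400 g.
Volume: 115,400 g ÷ 1.17 g/mL = 98,620 mL.

98.6 L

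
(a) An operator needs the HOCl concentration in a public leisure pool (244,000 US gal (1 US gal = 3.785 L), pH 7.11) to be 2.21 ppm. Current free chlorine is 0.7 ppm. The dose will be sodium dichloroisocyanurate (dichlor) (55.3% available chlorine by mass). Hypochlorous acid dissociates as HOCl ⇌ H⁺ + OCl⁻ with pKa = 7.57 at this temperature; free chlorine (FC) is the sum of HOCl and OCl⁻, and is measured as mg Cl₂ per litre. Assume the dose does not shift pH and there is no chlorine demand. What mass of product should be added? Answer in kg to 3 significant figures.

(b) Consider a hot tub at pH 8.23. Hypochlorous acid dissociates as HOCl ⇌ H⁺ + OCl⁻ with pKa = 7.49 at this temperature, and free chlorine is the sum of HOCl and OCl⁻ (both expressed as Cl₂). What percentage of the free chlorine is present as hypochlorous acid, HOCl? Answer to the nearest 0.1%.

(a) 3.80 kg; (b) 15.4%

(a) Volume: 244,000 US gal × 3.785 L/gal = 923,540 L.
(a) [OCl⁻]/[HOCl] = 10^(pH − pKa) = 10^(7.11 − 7.57) = 0.3467; fraction as HOCl = 1/(1 + 0.3467) = 0.7425.
(a) Free chlorine required for 2.21 ppm HOCl: 2.21 / 0.7425 = 2.976 ppm.
(a) FC to add: 2.976 − 0.7 = 2.276 mg/L as Cl₂.
(a) Cl₂ equivalent: 2.276 mg/L × 923,540 L = 2102 g.
(a) Product at 55.3% available Cl: 2102 / 0.553 = 3802 g.

(b) [OCl⁻]/[HOCl] = 10^(pH − pKa) = 10^(8.23 − 7.49) = 10^0.74 = 5.495.
(b) Fraction as HOCl = 1 / (1 + 5.495) = 0.154.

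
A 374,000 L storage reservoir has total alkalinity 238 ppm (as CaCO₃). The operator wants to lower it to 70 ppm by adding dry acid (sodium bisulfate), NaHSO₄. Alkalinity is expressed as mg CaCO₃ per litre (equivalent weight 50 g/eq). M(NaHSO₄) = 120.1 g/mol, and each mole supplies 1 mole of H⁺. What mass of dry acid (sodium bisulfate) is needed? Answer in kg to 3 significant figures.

Alkalinity to neutralize: (238 − 70) = 168 mg/L as CaCO₃ × 374,000 L = 62,830 g as CaCO₃.
Equivalents of H⁺ required: 62,830 ÷ 50 g/eq = 1257 eq = 1257 mol NaHSO₄.
Mass of NaHSO₄: 1257 × 120.1 = 150,900 g.

151 kg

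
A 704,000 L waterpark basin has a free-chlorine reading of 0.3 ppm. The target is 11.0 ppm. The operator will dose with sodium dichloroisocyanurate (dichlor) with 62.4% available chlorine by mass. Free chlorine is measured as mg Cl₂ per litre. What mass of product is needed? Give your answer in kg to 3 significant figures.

12.1 kg

Chlorine deficit: 11.0 − 0.3 = 10.7 ppm = 10.7 mg/L as Cl₂.
Cl₂ equivalent needed: 10.7 mg/L × 704,000 L = 7,533,000 mg = 7533 g.
Product at 62.4% available chlorine: 7533 / 0.624 = 12,070 g.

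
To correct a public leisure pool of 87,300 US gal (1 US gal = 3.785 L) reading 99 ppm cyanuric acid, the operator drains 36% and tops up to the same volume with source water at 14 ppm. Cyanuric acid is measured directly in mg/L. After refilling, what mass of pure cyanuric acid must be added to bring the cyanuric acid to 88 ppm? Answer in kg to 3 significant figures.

6.48 kg

Volume: 87,300 US gal × 3.785 L/gal = 330,430 L.
After draining 36% and refilling: 99 × 0.64 + 14 × 0.36 = 68.4 ppm.
Deficit to target: 88 − 68.4 = 19.6 mg/L.
Mass: 19.6 mg/L × 330,430 L = 6476 g cyanuric acid.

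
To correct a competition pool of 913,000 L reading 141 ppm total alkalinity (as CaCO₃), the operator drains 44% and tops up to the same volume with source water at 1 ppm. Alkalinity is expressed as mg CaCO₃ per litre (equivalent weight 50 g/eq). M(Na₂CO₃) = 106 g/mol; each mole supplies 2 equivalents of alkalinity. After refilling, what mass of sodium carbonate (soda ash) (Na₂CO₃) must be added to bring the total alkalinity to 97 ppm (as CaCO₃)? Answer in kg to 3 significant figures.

After draining 44% and refilling: 141 × 0.56 + 1 × 0.44 = 79.4 ppm.
Deficit to target: 97 − 79.4 = 17.6 mg/L.
As CaCO₃: 17.6 mg/L × 913,000 L = 16,070 g; ÷ 50 g/eq ÷ 2 = 160.7 mol Na₂CO₃.
Mass: 160.7 × 106 = 17,030 g.

17.0 kg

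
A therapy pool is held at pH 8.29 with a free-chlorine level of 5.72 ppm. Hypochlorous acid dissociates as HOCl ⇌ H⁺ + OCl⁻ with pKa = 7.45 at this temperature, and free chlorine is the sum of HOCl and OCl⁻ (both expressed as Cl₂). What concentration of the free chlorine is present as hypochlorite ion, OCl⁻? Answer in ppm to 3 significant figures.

[OCl⁻]/[HOCl] = 10^(pH − pKa) = 10^(8.29 − 7.45) = 10^0.84 = 6.918.
Fraction as HOCl = 1 / (1 + 6.918) = 0.1263.
OCl⁻ = (1 − 0.1263) × 5.72 ppm = 4.998 ppm.

5.00 ppm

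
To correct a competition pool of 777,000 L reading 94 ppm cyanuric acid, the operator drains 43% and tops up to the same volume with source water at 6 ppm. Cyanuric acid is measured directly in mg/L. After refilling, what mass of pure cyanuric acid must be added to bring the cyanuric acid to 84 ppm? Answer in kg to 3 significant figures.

After draining 43% and refilling: 94 × 0.57 + 6 × 0.43 = 56.16 ppm.
Deficit to target: 84 − 56.16 = 27.84 mg/L.
Mass: 27.84 mg/L × 777,000 L = 21,630 g cyanuric acid.

21.6 kg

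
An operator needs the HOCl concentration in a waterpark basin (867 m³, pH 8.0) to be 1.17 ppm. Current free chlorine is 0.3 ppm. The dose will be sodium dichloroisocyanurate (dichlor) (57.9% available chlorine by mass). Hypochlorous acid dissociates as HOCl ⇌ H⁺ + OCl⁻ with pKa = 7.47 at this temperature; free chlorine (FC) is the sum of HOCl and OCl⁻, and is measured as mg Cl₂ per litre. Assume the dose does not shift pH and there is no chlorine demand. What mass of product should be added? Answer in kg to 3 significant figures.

Volume: 867 m³ = 867,000 L.
[OCl⁻]/[HOCl] = 10^(pH − pKa) = 10^(8.0 − 7.47) = 3.388; fraction as HOCl = 1/(1 + 3.388) = 0.2279.
Free chlorine required for 1.17 ppm HOCl: 1.17 / 0.2279 = 5.134 ppm.
FC to add: 5.134 − 0.3 = 4.834 mg/L as Cl₂.
Cl₂ equivalent: 4.834 mg/L × 867,000 L = 4191 g.
Product at 57.9% available Cl: 4191 / 0.579 = 7239 g.

7.24 kg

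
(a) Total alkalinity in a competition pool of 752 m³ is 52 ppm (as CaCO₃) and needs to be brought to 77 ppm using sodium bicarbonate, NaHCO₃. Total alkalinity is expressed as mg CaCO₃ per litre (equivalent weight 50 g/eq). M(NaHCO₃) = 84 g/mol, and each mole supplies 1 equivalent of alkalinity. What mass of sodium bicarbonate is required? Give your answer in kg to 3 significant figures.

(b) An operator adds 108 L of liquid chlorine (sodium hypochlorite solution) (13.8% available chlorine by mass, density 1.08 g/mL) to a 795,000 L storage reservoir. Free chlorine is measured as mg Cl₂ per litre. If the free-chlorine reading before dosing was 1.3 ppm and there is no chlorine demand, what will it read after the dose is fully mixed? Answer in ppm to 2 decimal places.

(a) Volume: 752 m³ = 752,000 L.
(a) Alkalinity to add: (77 − 52) = 25 mg/L as CaCO₃ × 752,000 L = 18,800 g as CaCO₃.
(a) Equivalents: 18,800 g ÷ 50 g/eq = 376 eq.
(a) NaHCO₃ supplies 1 eq per mole → 376 mol.
(a) Mass: 376 mol × 84 g/mol = 31,580 g.

(b) Mass of solution: 108 L × 1000 mL/L × 1.08 g/mL = 116,600 g.
(b) Available chlorine delivered: 116,600 g × 0.138 = 16,100 g as Cl₂.
(b) Concentration rise: 16,100 g / 795,000 L = 20.25 mg/L = 20.25 ppm.
(b) Final FC: 1.3 + 20.25 = 21.55 ppm.

(a) 31.6 kg; (b) 21.55 ppm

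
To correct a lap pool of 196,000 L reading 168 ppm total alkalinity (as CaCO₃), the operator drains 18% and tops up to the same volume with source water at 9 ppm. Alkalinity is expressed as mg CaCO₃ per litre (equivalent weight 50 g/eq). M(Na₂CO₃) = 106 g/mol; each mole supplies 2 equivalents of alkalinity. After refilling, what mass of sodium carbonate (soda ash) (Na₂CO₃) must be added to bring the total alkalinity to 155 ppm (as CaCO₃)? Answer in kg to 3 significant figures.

3.25 kg

After draining 18% and refilling: 168 × 0.82 + 9 × 0.18 = 139.38 ppm.
Deficit to target: 155 − 139.38 = 15.62 mg/L.
As CaCO₃: 15.62 mg/L × 196,000 L = 3062 g; ÷ 50 g/eq ÷ 2 = 30.62 mol Na₂CO₃.
Mass: 30.62 × 106 = 3245 g.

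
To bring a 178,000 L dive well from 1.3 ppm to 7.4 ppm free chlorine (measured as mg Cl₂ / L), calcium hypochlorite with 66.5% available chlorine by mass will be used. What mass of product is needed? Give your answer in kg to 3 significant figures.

Chlorine deficit: 7.4 − 1.3 = 6.1 ppm = 6.1 mg/L as Cl₂.
Cl₂ equivalent needed: 6.1 mg/L × 178,000 L = 1,086,000 mg = 1086 g.
Product at 66.5% available chlorine: 1086 / 0.665 = 1633 g.

1.63 kg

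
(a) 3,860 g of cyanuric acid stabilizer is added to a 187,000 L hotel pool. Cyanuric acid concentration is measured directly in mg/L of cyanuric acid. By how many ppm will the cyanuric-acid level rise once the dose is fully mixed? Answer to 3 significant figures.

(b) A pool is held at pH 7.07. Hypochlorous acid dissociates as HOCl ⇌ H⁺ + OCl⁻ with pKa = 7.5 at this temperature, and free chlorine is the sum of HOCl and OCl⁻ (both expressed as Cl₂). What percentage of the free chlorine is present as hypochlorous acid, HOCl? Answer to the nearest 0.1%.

(a) Rise: 3,860 g / 187,000 L × 1000 = 20.64 mg/L.

(b) [OCl⁻]/[HOCl] = 10^(pH − pKa) = 10^(7.07 − 7.5) = 10^-0.43 = 0.3715.
(b) Fraction as HOCl = 1 / (1 + 0.3715) = 0.7291.

(a) 20.6 ppm; (b) 72.9%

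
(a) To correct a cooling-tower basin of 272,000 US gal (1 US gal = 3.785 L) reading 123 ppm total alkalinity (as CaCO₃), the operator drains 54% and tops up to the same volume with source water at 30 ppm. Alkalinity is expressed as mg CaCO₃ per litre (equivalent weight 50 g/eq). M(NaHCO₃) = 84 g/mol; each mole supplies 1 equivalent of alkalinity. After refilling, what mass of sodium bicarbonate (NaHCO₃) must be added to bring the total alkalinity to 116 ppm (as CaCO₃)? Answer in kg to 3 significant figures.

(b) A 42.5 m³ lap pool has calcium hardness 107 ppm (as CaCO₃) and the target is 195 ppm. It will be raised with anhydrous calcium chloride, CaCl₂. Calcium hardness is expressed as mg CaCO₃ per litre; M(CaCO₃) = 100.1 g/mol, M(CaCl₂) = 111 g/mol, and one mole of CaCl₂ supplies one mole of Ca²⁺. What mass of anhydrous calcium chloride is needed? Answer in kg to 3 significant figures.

(a) Volume: 272,000 US gal × 3.785 L/gal = 1,029,520 L.
(a) After draining 54% and refilling: 123 × 0.46 + 30 × 0.54 = 72.78 ppm.
(a) Deficit to target: 116 − 72.78 = 43.22 mg/L.
(a) As CaCO₃: 43.22 mg/L × 1,029,520 L = 44,500 g; ÷ 50 g/eq ÷ 1 = 889.9 mol NaHCO₃.
(a) Mass: 889.9 × 84 = 74,750 g.

(b) Volume: 42.5 m³ = 42,500 L.
(b) Hardness to add: (195 − 107) = 88 mg/L as CaCO₃ × 42,500 L = 3740 g as CaCO₃.
(b) Moles of Ca²⁺ (1 mol Ca²⁺ ≡ 1 mol CaCO₃): 3740 / 100.1 g/mol = 37.36 mol.
(b) Mass of CaCl₂: 37.36 × 111 = 4147 g.

(a) 74.8 kg; (b) 4.15 kg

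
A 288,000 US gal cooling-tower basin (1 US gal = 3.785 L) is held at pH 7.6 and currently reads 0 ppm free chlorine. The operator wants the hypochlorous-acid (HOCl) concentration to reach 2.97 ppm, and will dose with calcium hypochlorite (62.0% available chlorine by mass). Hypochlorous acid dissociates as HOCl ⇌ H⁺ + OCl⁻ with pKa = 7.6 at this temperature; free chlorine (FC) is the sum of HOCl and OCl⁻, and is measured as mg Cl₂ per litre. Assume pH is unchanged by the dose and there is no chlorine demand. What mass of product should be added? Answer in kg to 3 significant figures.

10.4 kg

Volume: 288,000 US gal × 3.785 L/gal = 1,090,080 L.
[OCl⁻]/[HOCl] = 10^(pH − pKa) = 10^(7.6 − 7.6) = 1; fraction as HOCl = 1/(1 + 1) = 0.5.
Free chlorine required for 2.97 ppm HOCl: 2.97 / 0.5 = 5.94 ppm.
FC to add: 5.94 − 0 = 5.94 mg/L as Cl₂.
Cl₂ equivalent: 5.94 mg/L × 1,090,080 L = 6475 g.
Product at 62.0% available Cl: 6475 / 0.62 = 10,440 g.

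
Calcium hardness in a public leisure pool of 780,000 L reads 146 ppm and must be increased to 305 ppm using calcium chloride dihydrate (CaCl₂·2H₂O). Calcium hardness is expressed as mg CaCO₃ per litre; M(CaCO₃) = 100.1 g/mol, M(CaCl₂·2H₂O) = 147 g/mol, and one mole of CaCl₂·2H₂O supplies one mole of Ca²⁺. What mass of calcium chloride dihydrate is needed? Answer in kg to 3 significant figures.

Hardness to add: (305 − 146) = 159 mg/L as CaCO₃ × 780,000 L = 124,000 g as CaCO₃.
Moles of Ca²⁺ (1 mol Ca²⁺ ≡ 1 mol CaCO₃): 124,000 / 100.1 g/mol = 1239 mol.
Mass of CaCl₂·2H₂O: 1239 × 147 = 182,100 g.

182 kg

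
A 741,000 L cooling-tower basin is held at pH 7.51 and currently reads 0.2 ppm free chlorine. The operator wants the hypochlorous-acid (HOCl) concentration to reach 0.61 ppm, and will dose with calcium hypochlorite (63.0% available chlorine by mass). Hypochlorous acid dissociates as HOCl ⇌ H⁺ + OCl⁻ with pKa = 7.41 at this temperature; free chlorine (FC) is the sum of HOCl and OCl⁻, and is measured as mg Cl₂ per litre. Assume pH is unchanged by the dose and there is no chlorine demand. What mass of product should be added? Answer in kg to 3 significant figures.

1.39 kg

[OCl⁻]/[HOCl] = 10^(pH − pKa) = 10^(7.51 − 7.41) = 1.259; fraction as HOCl = 1/(1 + 1.259) = 0.4427.
Free chlorine required for 0.61 ppm HOCl: 0.61 / 0.4427 = 1.378 ppm.
FC to add: 1.378 − 0.2 = 1.178 mg/L as Cl₂.
Cl₂ equivalent: 1.178 mg/L × 741,000 L = 872.9 g.
Product at 63.0% available Cl: 872.9 / 0.63 = 1385 g.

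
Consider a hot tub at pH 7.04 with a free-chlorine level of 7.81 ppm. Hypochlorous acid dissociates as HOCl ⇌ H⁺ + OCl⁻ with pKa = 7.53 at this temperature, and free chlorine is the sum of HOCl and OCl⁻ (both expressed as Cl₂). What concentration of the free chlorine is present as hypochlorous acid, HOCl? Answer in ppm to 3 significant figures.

5.90 ppm

[OCl⁻]/[HOCl] = 10^(pH − pKa) = 10^(7.04 − 7.53) = 10^-0.49 = 0.3236.
Fraction as HOCl = 1 / (1 + 0.3236) = 0.7555.
HOCl = 0.7555 × 7.81 ppm = 5.901 ppm.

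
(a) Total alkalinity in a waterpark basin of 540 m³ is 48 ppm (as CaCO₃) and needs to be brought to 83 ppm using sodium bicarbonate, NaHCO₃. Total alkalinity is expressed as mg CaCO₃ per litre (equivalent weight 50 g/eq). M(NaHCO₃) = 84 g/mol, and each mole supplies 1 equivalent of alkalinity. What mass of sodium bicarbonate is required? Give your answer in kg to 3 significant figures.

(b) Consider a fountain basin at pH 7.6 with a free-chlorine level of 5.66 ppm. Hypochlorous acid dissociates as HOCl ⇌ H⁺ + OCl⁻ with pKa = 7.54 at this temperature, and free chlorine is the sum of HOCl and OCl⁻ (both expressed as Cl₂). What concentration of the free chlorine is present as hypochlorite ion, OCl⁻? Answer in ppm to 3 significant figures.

(a) Volume: 540 m³ = 540,000 L.
(a) Alkalinity to add: (83 − 48) = 35 mg/L as CaCO₃ × 540,000 L = 18,900 g as CaCO₃.
(a) Equivalents: 18,900 g ÷ 50 g/eq = 378 eq.
(a) NaHCO₃ supplies 1 eq per mole → 378 mol.
(a) Mass: 378 mol × 84 g/mol = 31,750 g.

(b) [OCl⁻]/[HOCl] = 10^(pH − pKa) = 10^(7.6 − 7.54) = 10^0.06 = 1.148.
(b) Fraction as HOCl = 1 / (1 + 1.148) = 0.4655.
(b) OCl⁻ = (1 − 0.4655) × 5.66 ppm = 3.025 ppm.

(a) 31.8 kg; (b) 3.03 ppm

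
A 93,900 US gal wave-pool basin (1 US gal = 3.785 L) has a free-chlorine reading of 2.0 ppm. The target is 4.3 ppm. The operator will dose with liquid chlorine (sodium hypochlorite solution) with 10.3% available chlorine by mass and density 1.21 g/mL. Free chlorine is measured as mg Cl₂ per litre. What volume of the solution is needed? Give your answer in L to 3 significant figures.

6.56 L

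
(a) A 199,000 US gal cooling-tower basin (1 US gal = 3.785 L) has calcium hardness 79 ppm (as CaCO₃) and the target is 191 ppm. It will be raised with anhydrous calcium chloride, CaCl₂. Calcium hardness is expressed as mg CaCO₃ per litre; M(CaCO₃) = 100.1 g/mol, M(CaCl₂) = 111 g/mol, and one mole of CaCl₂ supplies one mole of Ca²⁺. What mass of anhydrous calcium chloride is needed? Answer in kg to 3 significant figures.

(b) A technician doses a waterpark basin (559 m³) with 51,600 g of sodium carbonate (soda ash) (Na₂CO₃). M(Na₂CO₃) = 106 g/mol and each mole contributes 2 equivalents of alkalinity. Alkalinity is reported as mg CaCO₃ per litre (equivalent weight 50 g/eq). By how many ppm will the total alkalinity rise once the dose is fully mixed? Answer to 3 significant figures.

(a) 93.5 kg; (b) 87.1 ppm

(a) Volume: 199,000 US gal × 3.785 L/gal = 753,215 L.
(a) Hardness to add: (191 − 79) = 112 mg/L as CaCO₃ × 753,215 L = 84,360 g as CaCO₃.
(a) Moles of Ca²⁺ (1 mol Ca²⁺ ≡ 1 mol CaCO₃): 84,360 / 100.1 g/mol = 842.8 mol.
(a) Mass of CaCl₂: 842.8 × 111 = 93,550 g.

(b) Volume: 559 m³ = 559,000 L.
(b) Moles of Na₂CO₃: 51,600 g ÷ 106 g/mol = 486.8 mol → 973.6 eq of alkalinity.
(b) As CaCO₃: 973.6 eq × 50 g/eq = 48,680 g.
(b) Rise: 48,680 g / 559,000 L × 1000 = 87.08 mg/L.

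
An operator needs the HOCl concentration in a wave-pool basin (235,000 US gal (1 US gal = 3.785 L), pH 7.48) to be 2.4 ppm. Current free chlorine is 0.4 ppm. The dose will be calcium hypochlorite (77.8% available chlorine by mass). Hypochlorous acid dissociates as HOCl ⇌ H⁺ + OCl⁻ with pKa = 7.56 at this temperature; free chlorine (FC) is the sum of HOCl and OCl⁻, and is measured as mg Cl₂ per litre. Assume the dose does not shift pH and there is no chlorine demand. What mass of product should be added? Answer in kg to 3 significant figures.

4.57 kg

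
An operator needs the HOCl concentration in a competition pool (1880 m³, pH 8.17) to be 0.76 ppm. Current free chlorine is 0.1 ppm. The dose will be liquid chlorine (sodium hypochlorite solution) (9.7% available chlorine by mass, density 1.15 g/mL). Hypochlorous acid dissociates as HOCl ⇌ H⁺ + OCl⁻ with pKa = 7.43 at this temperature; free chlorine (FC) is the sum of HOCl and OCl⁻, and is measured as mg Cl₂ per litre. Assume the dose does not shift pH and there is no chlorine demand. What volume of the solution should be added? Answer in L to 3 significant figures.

81.5 L

Volume: 1880 m³ = 1,880,000 L.
[OCl⁻]/[HOCl] = 10^(pH − pKa) = 10^(8.17 − 7.43) = 5.495; fraction as HOCl = 1/(1 + 5.495) = 0.154.
Free chlorine required for 0.76 ppm HOCl: 0.76 / 0.154 = 4.937 ppm.
FC to add: 4.937 − 0.1 = 4.837 mg/L as Cl₂.
Cl₂ equivalent: 4.837 mg/L × 1,880,000 L = 9093 g.
Product at 9.7% available Cl: 9093 / 0.097 = 93,740 g.
Volume: 93,740 g ÷ 1.15 g/mL = 81,510 mL.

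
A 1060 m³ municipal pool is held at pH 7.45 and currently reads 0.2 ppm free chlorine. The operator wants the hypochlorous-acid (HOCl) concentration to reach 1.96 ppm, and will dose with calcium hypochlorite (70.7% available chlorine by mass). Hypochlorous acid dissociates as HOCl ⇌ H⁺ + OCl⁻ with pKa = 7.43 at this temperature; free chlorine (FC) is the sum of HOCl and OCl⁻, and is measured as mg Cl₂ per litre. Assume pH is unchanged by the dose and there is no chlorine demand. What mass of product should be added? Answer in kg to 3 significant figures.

Volume: 1060 m³ = 1,060,000 L.
[OCl⁻]/[HOCl] = 10^(pH − pKa) = 10^(7.45 − 7.43) = 1.047; fraction as HOCl = 1/(1 + 1.047) = 0.4885.
Free chlorine required for 1.96 ppm HOCl: 1.96 / 0.4885 = 4.012 ppm.
FC to add: 4.012 − 0.2 = 3.812 mg/L as Cl₂.
Cl₂ equivalent: 3.812 mg/L × 1,060,000 L = 4041 g.
Product at 70.7% available Cl: 4041 / 0.707 = 5716 g.

5.72 kg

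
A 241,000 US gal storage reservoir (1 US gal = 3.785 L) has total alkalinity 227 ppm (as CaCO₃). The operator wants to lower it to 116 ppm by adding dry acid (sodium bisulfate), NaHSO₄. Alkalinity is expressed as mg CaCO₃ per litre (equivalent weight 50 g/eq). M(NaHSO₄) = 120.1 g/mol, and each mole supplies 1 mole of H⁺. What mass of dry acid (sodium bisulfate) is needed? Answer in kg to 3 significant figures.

243 kg

Volume: 241,000 US gal × 3.785 L/gal = 912,185 L.
Alkalinity to neutralize: (227 − 116) = 111 mg/L as CaCO₃ × 912,185 L = 101,300 g as CaCO₃.
Equivalents of H⁺ required: 101,300 ÷ 50 g/eq = 2025 eq = 2025 mol NaHSO₄.
Mass of NaHSO₄: 2025 × 120.1 = 243,200 g.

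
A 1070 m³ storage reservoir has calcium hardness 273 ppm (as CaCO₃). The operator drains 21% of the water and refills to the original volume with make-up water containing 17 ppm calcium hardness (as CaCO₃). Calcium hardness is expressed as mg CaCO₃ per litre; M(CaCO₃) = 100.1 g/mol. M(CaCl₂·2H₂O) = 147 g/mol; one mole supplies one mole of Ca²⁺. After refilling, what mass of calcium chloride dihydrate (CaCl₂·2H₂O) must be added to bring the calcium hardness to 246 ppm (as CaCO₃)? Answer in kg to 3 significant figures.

42.0 kg

Volume: 1070 m³ = 1,070,000 L.
After draining 21% and refilling: 273 × 0.79 + 17 × 0.21 = 219.24 ppm.
Deficit to target: 246 − 219.24 = 26.76 mg/L.
As CaCO₃: 26.76 mg/L × 1,070,000 L = 28,630 g; ÷ 100.1 = 286 mol Ca²⁺.
Mass: 286 × 147 = 42,050 g.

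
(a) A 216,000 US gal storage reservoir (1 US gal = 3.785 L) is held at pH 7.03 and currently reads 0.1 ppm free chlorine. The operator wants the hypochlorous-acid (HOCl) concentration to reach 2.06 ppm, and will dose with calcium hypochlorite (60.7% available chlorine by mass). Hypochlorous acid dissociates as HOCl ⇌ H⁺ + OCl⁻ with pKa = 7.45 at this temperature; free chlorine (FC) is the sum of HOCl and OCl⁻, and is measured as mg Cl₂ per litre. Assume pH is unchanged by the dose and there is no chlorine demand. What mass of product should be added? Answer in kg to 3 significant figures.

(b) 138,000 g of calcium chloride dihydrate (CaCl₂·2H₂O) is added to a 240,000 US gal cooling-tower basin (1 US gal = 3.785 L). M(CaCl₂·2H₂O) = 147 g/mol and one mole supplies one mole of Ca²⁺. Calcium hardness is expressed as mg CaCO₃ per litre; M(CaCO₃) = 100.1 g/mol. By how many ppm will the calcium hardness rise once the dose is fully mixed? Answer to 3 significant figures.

(a) Volume: 216,000 US gal × 3.785 L/gal = 817,560 L.
(a) [OCl⁻]/[HOCl] = 10^(pH − pKa) = 10^(7.03 − 7.45) = 0.3802; fraction as HOCl = 1/(1 + 0.3802) = 0.7245.
(a) Free chlorine required for 2.06 ppm HOCl: 2.06 / 0.7245 = 2.843 ppm.
(a) FC to add: 2.843 − 0.1 = 2.743 mg/L as Cl₂.
(a) Cl₂ equivalent: 2.743 mg/L × 817,560 L = 2243 g.
(a) Product at 60.7% available Cl: 2243 / 0.607 = 3695 g.

(b) Volume: 240,000 US gal × 3.785 L/gal = 908,400 L.
(b) Moles of Ca²⁺: 138,000 g ÷ 147 g/mol = 938.8 mol.
(b) As CaCO₃: 938.8 mol × 100.1 g/mol = 93,970 g.
(b) Rise: 93,970 g / 908,400 L × 1000 = 103.4 mg/L.

(a) 3.69 kg; (b) 103 ppm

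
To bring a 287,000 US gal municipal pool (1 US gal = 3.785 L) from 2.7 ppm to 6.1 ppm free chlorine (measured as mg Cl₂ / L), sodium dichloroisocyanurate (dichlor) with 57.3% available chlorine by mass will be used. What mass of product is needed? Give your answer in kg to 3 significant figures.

Volume: 287,000 US gal × 3.785 L/gal = 1,086,295 L.
Chlorine deficit: 6.1 − 2.7 = 3.4 ppm = 3.4 mg/L as Cl₂.
Cl₂ equivalent needed: 3.4 mg/L × 1,086,295 L = 3,693,000 mg = 3693 g.
Product at 57.3% available chlorine: 3693 / 0.573 = 6446 g.

6.45 kg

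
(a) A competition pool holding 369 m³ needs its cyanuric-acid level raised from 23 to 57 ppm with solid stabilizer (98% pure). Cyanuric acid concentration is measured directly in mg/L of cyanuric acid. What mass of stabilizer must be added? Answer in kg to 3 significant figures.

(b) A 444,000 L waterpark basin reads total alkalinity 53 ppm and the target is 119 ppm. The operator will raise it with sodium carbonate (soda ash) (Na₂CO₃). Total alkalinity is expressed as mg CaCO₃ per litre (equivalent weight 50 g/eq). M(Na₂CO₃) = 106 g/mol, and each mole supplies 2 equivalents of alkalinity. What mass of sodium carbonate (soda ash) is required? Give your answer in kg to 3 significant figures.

(a) 12.8 kg; (b) 31.1 kg

(a) Volume: 369 m³ = 369,000 L.
(a) CYA to add: (57 − 23) = 34 mg/L × 369,000 L = 12,550 g cyanuric acid.
(a) At 98% purity: 12,550 / 0.98 = 12,800 g product.

(b) Alkalinity to add: (119 − 53) = 66 mg/L as CaCO₃ × 444,000 L = 29,300 g as CaCO₃.
(b) Equivalents: 29,300 g ÷ 50 g/eq = 586.1 eq.
(b) Each mole of Na₂CO₃ supplies 2 eq, so 586.1 / 2 = 293 mol.
(b) Mass: 293 mol × 106 g/mol = 31,060 g.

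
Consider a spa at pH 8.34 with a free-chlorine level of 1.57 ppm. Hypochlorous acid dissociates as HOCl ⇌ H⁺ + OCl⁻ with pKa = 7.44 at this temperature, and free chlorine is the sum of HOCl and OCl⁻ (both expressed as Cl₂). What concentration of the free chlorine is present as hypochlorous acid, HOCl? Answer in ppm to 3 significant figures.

0.176 ppm

[OCl⁻]/[HOCl] = 10^(pH − pKa) = 10^(8.34 − 7.44) = 10^0.90 = 7.943.
Fraction as HOCl = 1 / (1 + 7.943) = 0.1118.
HOCl = 0.1118 × 1.57 ppm = 0.1756 ppm.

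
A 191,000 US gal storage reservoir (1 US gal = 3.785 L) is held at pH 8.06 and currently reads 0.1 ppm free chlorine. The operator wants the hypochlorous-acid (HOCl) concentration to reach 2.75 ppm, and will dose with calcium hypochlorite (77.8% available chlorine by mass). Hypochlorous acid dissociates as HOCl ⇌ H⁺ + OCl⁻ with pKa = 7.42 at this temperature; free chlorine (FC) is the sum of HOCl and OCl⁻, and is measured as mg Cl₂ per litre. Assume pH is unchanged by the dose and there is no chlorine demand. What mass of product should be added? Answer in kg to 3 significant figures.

13.6 kg

Volume: 191,000 US gal × 3.785 L/gal = 722,935 L.
[OCl⁻]/[HOCl] = 10^(pH − pKa) = 10^(8.06 − 7.42) = 4.365; fraction as HOCl = 1/(1 + 4.365) = 0.1864.
Free chlorine required for 2.75 ppm HOCl: 2.75 / 0.1864 = 14.75 ppm.
FC to add: 14.75 − 0.1 = 14.65 mg/L as Cl₂.
Cl₂ equivalent: 14.65 mg/L × 722,935 L = 10,590 g.
Product at 77.8% available Cl: 10,590 / 0.778 = 13,620 g.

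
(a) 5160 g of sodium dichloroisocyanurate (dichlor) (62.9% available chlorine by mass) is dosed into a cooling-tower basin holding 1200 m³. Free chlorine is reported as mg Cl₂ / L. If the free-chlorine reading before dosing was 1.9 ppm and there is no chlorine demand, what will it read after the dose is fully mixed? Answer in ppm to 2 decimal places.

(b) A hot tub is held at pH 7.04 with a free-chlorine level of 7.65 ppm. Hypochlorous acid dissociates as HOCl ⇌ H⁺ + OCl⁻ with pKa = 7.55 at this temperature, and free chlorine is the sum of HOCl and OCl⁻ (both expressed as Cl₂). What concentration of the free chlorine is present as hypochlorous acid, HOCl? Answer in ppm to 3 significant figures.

(a) 4.60 ppm; (b) 5.84 ppm

(a) Volume: 1200 m³ = 1,200,000 L.
(a) Available chlorine delivered: 5160 g × 0.629 = 3246 g as Cl₂.
(a) Concentration rise: 3246 g / 1,200,000 L = 2.705 mg/L = 2.70 ppm.
(a) Final FC: 1.9 + 2.70 = 4.60 ppm.

(b) [OCl⁻]/[HOCl] = 10^(pH − pKa) = 10^(7.04 − 7.55) = 10^-0.51 = 0.309.
(b) Fraction as HOCl = 1 / (1 + 0.309) = 0.7639.
(b) HOCl = 0.7639 × 7.65 ppm = 5.844 ppm.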